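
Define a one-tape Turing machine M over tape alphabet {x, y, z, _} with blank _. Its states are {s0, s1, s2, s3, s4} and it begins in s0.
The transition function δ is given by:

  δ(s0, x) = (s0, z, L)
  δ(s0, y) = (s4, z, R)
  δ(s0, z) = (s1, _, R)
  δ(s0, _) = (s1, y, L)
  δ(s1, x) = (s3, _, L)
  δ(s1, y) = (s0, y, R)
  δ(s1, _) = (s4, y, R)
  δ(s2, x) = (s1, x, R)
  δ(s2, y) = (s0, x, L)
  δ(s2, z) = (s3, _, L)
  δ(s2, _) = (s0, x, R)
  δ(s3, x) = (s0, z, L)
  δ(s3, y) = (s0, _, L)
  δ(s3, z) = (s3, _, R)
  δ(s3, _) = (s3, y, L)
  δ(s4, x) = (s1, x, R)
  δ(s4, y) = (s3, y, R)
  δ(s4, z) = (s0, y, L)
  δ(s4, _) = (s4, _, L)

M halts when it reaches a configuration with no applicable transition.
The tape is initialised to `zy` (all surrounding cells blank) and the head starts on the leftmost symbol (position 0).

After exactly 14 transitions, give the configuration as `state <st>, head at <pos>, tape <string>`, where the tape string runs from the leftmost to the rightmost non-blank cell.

state s3, head at 4, tape yy

state=s0 head=0 tape=[z]y___   (s0,z)→(s1,_,R)
state=s1 head=1 tape=_[y]___   (s1,y)→(s0,y,R)
state=s0 head=2 tape=_y[_]__   (s0,_)→(s1,y,L)
state=s1 head=1 tape=_[y]y__   (s1,y)→(s0,y,R)
state=s0 head=2 tape=_y[y]__   (s0,y)→(s4,z,R)
state=s4 head=3 tape=_yz[_]_   (s4,_)→(s4,_,L)
state=s4 head=2 tape=_y[z]__   (s4,z)→(s0,y,L)
state=s0 head=1 tape=_[y]y__   (s0,y)→(s4,z,R)
state=s4 head=2 tape=_z[y]__   (s4,y)→(s3,y,R)
state=s3 head=3 tape=_zy[_]_   (s3,_)→(s3,y,L)
state=s3 head=2 tape=_z[y]y_   (s3,y)→(s0,_,L)
state=s0 head=1 tape=_[z]_y_   (s0,z)→(s1,_,R)
state=s1 head=2 tape=__[_]y_   (s1,_)→(s4,y,R)
state=s4 head=3 tape=__y[y]_   (s4,y)→(s3,y,R)
state=s3 head=4 tape=__yy[_]
After 14 steps: state s3, head at 4, tape yy.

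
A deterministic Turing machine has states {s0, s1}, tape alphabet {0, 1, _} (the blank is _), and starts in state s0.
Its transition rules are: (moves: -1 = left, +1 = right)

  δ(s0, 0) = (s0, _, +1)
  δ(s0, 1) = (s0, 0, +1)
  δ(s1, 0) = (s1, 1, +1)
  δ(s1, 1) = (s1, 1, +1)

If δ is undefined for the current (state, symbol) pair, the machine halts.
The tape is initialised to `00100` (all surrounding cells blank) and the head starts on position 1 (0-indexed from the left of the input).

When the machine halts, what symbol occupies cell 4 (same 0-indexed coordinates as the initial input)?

state=s0 head=1 tape=0[0]100_   (s0,0)→(s0,_,+1)
state=s0 head=2 tape=0_[1]00_   (s0,1)→(s0,0,+1)
state=s0 head=3 tape=0_0[0]0_   (s0,0)→(s0,_,+1)
state=s0 head=4 tape=0_0_[0]_   (s0,0)→(s0,_,+1)
state=s0 head=5 tape=0_0__[_]
Cell 4 holds _ when M halts.

_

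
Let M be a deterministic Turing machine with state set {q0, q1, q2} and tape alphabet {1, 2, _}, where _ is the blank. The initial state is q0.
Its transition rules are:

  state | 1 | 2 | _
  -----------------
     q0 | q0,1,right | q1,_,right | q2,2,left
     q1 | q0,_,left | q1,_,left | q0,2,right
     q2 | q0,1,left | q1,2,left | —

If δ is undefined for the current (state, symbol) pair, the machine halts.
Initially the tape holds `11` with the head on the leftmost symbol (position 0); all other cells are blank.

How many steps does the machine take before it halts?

state=q0 head=0 tape=__[1]1___   (q0,1)→(q0,1,right)
state=q0 head=1 tape=__1[1]___   (q0,1)→(q0,1,right)
state=q0 head=2 tape=__11[_]__   (q0,_)→(q2,2,left)
state=q2 head=1 tape=__1[1]2__   (q2,1)→(q0,1,left)
state=q0 head=0 tape=__[1]12__   (q0,1)→(q0,1,right)
state=q0 head=1 tape=__1[1]2__   (q0,1)→(q0,1,right)
state=q0 head=2 tape=__11[2]__   (q0,2)→(q1,_,right)
state=q1 head=3 tape=__11_[_]_   (q1,_)→(q0,2,right)
state=q0 head=4 tape=__11_2[_]   (q0,_)→(q2,2,left)
state=q2 head=3 tape=__11_[2]2   (q2,2)→(q1,2,left)
state=q1 head=2 tape=__11[_]22   (q1,_)→(q0,2,right)
state=q0 head=3 tape=__112[2]2   (q0,2)→(q1,_,right)
state=q1 head=4 tape=__112_[2]   (q1,2)→(q1,_,left)
state=q1 head=3 tape=__112[_]_   (q1,_)→(q0,2,right)
state=q0 head=4 tape=__1122[_]   (q0,_)→(q2,2,left)
state=q2 head=3 tape=__112[2]2   (q2,2)→(q1,2,left)
state=q1 head=2 tape=__11[2]22   (q1,2)→(q1,_,left)
state=q1 head=1 tape=__1[1]_22   (q1,1)→(q0,_,left)
state=q0 head=0 tape=__[1]__22   (q0,1)→(q0,1,right)
state=q0 head=1 tape=__1[_]_22   (q0,_)→(q2,2,left)
state=q2 head=0 tape=__[1]2_22   (q2,1)→(q0,1,left)
state=q0 head=-1 tape=_[_]12_22   (q0,_)→(q2,2,left)
state=q2 head=-2 tape=[_]212_22
M halts after 22 transitions.

22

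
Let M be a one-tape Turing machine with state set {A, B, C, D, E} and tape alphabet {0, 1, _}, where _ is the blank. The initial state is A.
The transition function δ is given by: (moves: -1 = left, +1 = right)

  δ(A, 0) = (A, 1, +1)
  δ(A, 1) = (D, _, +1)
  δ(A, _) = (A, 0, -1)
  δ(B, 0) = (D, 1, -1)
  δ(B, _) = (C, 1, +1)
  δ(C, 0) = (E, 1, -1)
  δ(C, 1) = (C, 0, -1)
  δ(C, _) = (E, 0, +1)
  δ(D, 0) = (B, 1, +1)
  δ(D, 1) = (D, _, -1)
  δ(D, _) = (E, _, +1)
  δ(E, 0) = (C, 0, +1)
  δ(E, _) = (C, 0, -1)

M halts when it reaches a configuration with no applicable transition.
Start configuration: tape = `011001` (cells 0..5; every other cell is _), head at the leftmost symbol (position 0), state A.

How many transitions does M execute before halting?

state=A head=0 tape=[0]11001   (A,0)→(A,1,+1)
state=A head=1 tape=1[1]1001   (A,1)→(D,_,+1)
state=D head=2 tape=1_[1]001   (D,1)→(D,_,-1)
state=D head=1 tape=1[_]_001   (D,_)→(E,_,+1)
state=E head=2 tape=1_[_]001   (E,_)→(C,0,-1)
state=C head=1 tape=1[_]0001   (C,_)→(E,0,+1)
state=E head=2 tape=10[0]001   (E,0)→(C,0,+1)
state=C head=3 tape=100[0]01   (C,0)→(E,1,-1)
state=E head=2 tape=10[0]101   (E,0)→(C,0,+1)
state=C head=3 tape=100[1]01   (C,1)→(C,0,-1)
state=C head=2 tape=10[0]001   (C,0)→(E,1,-1)
state=E head=1 tape=1[0]1001   (E,0)→(C,0,+1)
state=C head=2 tape=10[1]001   (C,1)→(C,0,-1)
state=C head=1 tape=1[0]0001   (C,0)→(E,1,-1)
state=E head=0 tape=[1]10001
M halts after 14 transitions.

14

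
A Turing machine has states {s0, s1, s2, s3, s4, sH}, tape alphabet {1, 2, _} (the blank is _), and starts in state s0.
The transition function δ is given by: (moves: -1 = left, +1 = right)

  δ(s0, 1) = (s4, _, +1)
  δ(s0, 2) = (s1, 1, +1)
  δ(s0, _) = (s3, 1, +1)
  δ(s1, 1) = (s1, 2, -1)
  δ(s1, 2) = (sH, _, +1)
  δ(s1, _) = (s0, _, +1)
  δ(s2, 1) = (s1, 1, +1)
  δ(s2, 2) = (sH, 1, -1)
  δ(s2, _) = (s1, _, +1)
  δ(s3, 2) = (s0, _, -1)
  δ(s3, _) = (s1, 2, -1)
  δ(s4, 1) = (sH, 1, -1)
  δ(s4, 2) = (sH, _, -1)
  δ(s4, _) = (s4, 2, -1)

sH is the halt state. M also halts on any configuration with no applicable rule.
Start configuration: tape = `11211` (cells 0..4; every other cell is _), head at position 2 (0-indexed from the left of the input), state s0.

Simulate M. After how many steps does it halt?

s0 | _11[2]11   read 2 → write 1, move +1, go to s1
s1 | _111[1]1   read 1 → write 2, move -1, go to s1
s1 | _11[1]21   read 1 → write 2, move -1, go to s1
s1 | _1[1]221   read 1 → write 2, move -1, go to s1
s1 | _[1]2221   read 1 → write 2, move -1, go to s1
s1 | [_]22221   read _ → write _, move +1, go to s0
s0 | _[2]2221   read 2 → write 1, move +1, go to s1
s1 | _1[2]221   read 2 → write _, move +1, go to sH
sH | _1_[2]21
M halts after 8 transitions.

8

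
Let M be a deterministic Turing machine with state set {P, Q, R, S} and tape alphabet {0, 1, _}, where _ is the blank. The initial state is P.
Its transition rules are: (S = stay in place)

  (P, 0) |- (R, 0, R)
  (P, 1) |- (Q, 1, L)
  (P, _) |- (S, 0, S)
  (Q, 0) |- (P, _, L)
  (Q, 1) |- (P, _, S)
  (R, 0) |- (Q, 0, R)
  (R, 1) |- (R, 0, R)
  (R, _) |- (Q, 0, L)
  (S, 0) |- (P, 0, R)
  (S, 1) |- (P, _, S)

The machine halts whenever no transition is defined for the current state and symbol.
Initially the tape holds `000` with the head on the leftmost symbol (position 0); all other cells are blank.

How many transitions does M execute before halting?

state=P head=0 tape=_[0]00_   (P,0)→(R,0,R)
state=R head=1 tape=_0[0]0_   (R,0)→(Q,0,R)
state=Q head=2 tape=_00[0]_   (Q,0)→(P,_,L)
state=P head=1 tape=_0[0]__   (P,0)→(R,0,R)
state=R head=2 tape=_00[_]_   (R,_)→(Q,0,L)
state=Q head=1 tape=_0[0]0_   (Q,0)→(P,_,L)
state=P head=0 tape=_[0]_0_   (P,0)→(R,0,R)
state=R head=1 tape=_0[_]0_   (R,_)→(Q,0,L)
state=Q head=0 tape=_[0]00_   (Q,0)→(P,_,L)
state=P head=-1 tape=[_]_00_   (P,_)→(S,0,S)
state=S head=-1 tape=[0]_00_   (S,0)→(P,0,R)
state=P head=0 tape=0[_]00_   (P,_)→(S,0,S)
state=S head=0 tape=0[0]00_   (S,0)→(P,0,R)
state=P head=1 tape=00[0]0_   (P,0)→(R,0,R)
state=R head=2 tape=000[0]_   (R,0)→(Q,0,R)
state=Q head=3 tape=0000[_]
M halts after 15 transitions.

15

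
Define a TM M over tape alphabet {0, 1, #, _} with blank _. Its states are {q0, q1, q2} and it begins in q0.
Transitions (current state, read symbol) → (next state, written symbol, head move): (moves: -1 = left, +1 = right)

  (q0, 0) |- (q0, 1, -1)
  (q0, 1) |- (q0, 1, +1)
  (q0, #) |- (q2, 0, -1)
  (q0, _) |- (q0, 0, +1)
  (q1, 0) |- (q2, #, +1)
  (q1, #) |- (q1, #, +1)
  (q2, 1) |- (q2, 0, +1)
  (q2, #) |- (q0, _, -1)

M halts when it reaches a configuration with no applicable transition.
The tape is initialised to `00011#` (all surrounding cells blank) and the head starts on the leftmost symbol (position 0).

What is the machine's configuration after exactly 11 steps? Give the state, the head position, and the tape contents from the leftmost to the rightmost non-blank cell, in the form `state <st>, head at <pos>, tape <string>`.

state=q0 head=0 tape=_[0]0011#   (q0,0)→(q0,1,-1)
state=q0 head=-1 tape=[_]10011#   (q0,_)→(q0,0,+1)
state=q0 head=0 tape=0[1]0011#   (q0,1)→(q0,1,+1)
state=q0 head=1 tape=01[0]011#   (q0,0)→(q0,1,-1)
state=q0 head=0 tape=0[1]1011#   (q0,1)→(q0,1,+1)
state=q0 head=1 tape=01[1]011#   (q0,1)→(q0,1,+1)
state=q0 head=2 tape=011[0]11#   (q0,0)→(q0,1,-1)
state=q0 head=1 tape=01[1]111#   (q0,1)→(q0,1,+1)
state=q0 head=2 tape=011[1]11#   (q0,1)→(q0,1,+1)
state=q0 head=3 tape=0111[1]1#   (q0,1)→(q0,1,+1)
state=q0 head=4 tape=01111[1]#   (q0,1)→(q0,1,+1)
state=q0 head=5 tape=011111[#]
After 11 steps: state q0, head at 5, tape 011111#.

state q0, head at 5, tape 011111#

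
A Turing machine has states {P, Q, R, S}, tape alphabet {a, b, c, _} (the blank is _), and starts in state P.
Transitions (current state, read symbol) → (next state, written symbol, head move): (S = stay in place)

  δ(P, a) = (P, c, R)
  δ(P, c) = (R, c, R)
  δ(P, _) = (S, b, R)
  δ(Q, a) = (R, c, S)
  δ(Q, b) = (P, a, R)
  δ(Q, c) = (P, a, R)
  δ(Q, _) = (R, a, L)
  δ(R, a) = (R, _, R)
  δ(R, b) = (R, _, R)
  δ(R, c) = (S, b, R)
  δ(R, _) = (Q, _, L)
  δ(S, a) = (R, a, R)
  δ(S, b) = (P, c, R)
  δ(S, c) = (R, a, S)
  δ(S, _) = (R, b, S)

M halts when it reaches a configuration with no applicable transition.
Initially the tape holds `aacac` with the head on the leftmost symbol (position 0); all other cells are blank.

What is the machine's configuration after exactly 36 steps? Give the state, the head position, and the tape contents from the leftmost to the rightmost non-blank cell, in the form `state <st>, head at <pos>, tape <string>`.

state R, head at 5, tape ccbabba

state=P head=0 tape=[a]acac___   (P,a)→(P,c,R)
state=P head=1 tape=c[a]cac___   (P,a)→(P,c,R)
state=P head=2 tape=cc[c]ac___   (P,c)→(R,c,R)
state=R head=3 tape=ccc[a]c___   (R,a)→(R,_,R)
state=R head=4 tape=ccc_[c]___   (R,c)→(S,b,R)
state=S head=5 tape=ccc_b[_]__   (S,_)→(R,b,S)
state=R head=5 tape=ccc_b[b]__   (R,b)→(R,_,R)
state=R head=6 tape=ccc_b_[_]_   (R,_)→(Q,_,L)
state=Q head=5 tape=ccc_b[_]__   (Q,_)→(R,a,L)
state=R head=4 tape=ccc_[b]a__   (R,b)→(R,_,R)
state=R head=5 tape=ccc__[a]__   (R,a)→(R,_,R)
state=R head=6 tape=ccc___[_]_   (R,_)→(Q,_,L)
state=Q head=5 tape=ccc__[_]__   (Q,_)→(R,a,L)
state=R head=4 tape=ccc_[_]a__   (R,_)→(Q,_,L)
state=Q head=3 tape=ccc[_]_a__   (Q,_)→(R,a,L)
state=R head=2 tape=cc[c]a_a__   (R,c)→(S,b,R)
state=S head=3 tape=ccb[a]_a__   (S,a)→(R,a,R)
state=R head=4 tape=ccba[_]a__   (R,_)→(Q,_,L)
state=Q head=3 tape=ccb[a]_a__   (Q,a)→(R,c,S)
state=R head=3 tape=ccb[c]_a__   (R,c)→(S,b,R)
state=S head=4 tape=ccbb[_]a__   (S,_)→(R,b,S)
state=R head=4 tape=ccbb[b]a__   (R,b)→(R,_,R)
state=R head=5 tape=ccbb_[a]__   (R,a)→(R,_,R)
state=R head=6 tape=ccbb__[_]_   (R,_)→(Q,_,L)
state=Q head=5 tape=ccbb_[_]__   (Q,_)→(R,a,L)
state=R head=4 tape=ccbb[_]a__   (R,_)→(Q,_,L)
state=Q head=3 tape=ccb[b]_a__   (Q,b)→(P,a,R)
state=P head=4 tape=ccba[_]a__   (P,_)→(S,b,R)
state=S head=5 tape=ccbab[a]__   (S,a)→(R,a,R)
state=R head=6 tape=ccbaba[_]_   (R,_)→(Q,_,L)
state=Q head=5 tape=ccbab[a]__   (Q,a)→(R,c,S)
state=R head=5 tape=ccbab[c]__   (R,c)→(S,b,R)
state=S head=6 tape=ccbabb[_]_   (S,_)→(R,b,S)
state=R head=6 tape=ccbabb[b]_   (R,b)→(R,_,R)
state=R head=7 tape=ccbabb_[_]   (R,_)→(Q,_,L)
state=Q head=6 tape=ccbabb[_]_   (Q,_)→(R,a,L)
state=R head=5 tape=ccbab[b]a_
After 36 steps: state R, head at 5, tape ccbabba.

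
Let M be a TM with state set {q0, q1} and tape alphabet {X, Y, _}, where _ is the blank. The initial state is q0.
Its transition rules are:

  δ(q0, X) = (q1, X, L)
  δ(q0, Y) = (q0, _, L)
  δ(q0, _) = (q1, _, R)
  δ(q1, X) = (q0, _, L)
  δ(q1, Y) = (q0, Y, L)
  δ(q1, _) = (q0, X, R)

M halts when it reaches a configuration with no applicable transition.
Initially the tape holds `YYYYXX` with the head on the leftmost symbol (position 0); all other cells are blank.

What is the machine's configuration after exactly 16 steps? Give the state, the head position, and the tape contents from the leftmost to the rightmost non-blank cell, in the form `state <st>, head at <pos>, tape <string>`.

q0 | __[Y]YYYXX   read Y → write _, move L, go to q0
q0 | _[_]_YYYXX   read _ → write _, move R, go to q1
q1 | __[_]YYYXX   read _ → write X, move R, go to q0
q0 | __X[Y]YYXX   read Y → write _, move L, go to q0
q0 | __[X]_YYXX   read X → write X, move L, go to q1
q1 | _[_]X_YYXX   read _ → write X, move R, go to q0
q0 | _X[X]_YYXX   read X → write X, move L, go to q1
q1 | _[X]X_YYXX   read X → write _, move L, go to q0
q0 | [_]_X_YYXX   read _ → write _, move R, go to q1
q1 | _[_]X_YYXX   read _ → write X, move R, go to q0
q0 | _X[X]_YYXX   read X → write X, move L, go to q1
q1 | _[X]X_YYXX   read X → write _, move L, go to q0
q0 | [_]_X_YYXX   read _ → write _, move R, go to q1
q1 | _[_]X_YYXX   read _ → write X, move R, go to q0
q0 | _X[X]_YYXX   read X → write X, move L, go to q1
q1 | _[X]X_YYXX   read X → write _, move L, go to q0
q0 | [_]_X_YYXX
After 16 steps: state q0, head at -2, tape X_YYXX.

state q0, head at -2, tape X_YYXX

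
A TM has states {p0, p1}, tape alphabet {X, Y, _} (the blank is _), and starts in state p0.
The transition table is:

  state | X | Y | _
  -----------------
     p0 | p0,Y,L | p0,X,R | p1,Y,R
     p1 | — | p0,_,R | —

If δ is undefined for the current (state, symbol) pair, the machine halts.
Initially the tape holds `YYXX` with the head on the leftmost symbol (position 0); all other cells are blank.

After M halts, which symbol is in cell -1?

Y

state=p0 head=0 tape=_[Y]YXX__   (p0,Y)→(p0,X,R)
state=p0 head=1 tape=_X[Y]XX__   (p0,Y)→(p0,X,R)
state=p0 head=2 tape=_XX[X]X__   (p0,X)→(p0,Y,L)
state=p0 head=1 tape=_X[X]YX__   (p0,X)→(p0,Y,L)
state=p0 head=0 tape=_[X]YYX__   (p0,X)→(p0,Y,L)
state=p0 head=-1 tape=[_]YYYX__   (p0,_)→(p1,Y,R)
state=p1 head=0 tape=Y[Y]YYX__   (p1,Y)→(p0,_,R)
state=p0 head=1 tape=Y_[Y]YX__   (p0,Y)→(p0,X,R)
state=p0 head=2 tape=Y_X[Y]X__   (p0,Y)→(p0,X,R)
state=p0 head=3 tape=Y_XX[X]__   (p0,X)→(p0,Y,L)
state=p0 head=2 tape=Y_X[X]Y__   (p0,X)→(p0,Y,L)
state=p0 head=1 tape=Y_[X]YY__   (p0,X)→(p0,Y,L)
state=p0 head=0 tape=Y[_]YYY__   (p0,_)→(p1,Y,R)
state=p1 head=1 tape=YY[Y]YY__   (p1,Y)→(p0,_,R)
state=p0 head=2 tape=YY_[Y]Y__   (p0,Y)→(p0,X,R)
state=p0 head=3 tape=YY_X[Y]__   (p0,Y)→(p0,X,R)
state=p0 head=4 tape=YY_XX[_]_   (p0,_)→(p1,Y,R)
state=p1 head=5 tape=YY_XXY[_]
Cell -1 holds Y when M halts.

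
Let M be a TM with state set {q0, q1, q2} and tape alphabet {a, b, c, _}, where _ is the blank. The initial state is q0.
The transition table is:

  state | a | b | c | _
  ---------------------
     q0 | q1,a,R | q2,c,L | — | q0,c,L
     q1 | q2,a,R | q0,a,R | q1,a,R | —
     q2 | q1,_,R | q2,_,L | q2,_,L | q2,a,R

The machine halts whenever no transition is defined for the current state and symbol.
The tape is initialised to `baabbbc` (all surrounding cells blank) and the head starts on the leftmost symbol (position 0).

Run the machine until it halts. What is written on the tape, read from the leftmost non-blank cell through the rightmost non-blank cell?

state=q0 head=0 tape=_[b]aabbbc   (q0,b)→(q2,c,L)
state=q2 head=-1 tape=[_]caabbbc   (q2,_)→(q2,a,R)
state=q2 head=0 tape=a[c]aabbbc   (q2,c)→(q2,_,L)
state=q2 head=-1 tape=[a]_aabbbc   (q2,a)→(q1,_,R)
state=q1 head=0 tape=_[_]aabbbc
The non-blank tape span at halt is aabbbc.

aabbbc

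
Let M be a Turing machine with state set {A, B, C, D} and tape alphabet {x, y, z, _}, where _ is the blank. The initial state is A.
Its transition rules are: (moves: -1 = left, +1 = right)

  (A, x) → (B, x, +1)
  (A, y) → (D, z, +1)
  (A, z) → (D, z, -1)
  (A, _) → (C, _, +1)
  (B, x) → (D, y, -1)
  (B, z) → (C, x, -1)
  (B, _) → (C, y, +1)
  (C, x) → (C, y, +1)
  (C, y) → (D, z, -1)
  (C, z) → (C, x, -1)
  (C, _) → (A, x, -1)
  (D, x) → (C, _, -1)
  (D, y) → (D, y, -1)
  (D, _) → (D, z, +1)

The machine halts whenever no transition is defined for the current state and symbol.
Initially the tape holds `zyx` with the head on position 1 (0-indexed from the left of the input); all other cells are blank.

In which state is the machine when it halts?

state=A head=1 tape=__z[y]x   (A,y)→(D,z,+1)
state=D head=2 tape=__zz[x]   (D,x)→(C,_,-1)
state=C head=1 tape=__z[z]_   (C,z)→(C,x,-1)
state=C head=0 tape=__[z]x_   (C,z)→(C,x,-1)
state=C head=-1 tape=_[_]xx_   (C,_)→(A,x,-1)
state=A head=-2 tape=[_]xxx_   (A,_)→(C,_,+1)
state=C head=-1 tape=_[x]xx_   (C,x)→(C,y,+1)
state=C head=0 tape=_y[x]x_   (C,x)→(C,y,+1)
state=C head=1 tape=_yy[x]_   (C,x)→(C,y,+1)
state=C head=2 tape=_yyy[_]   (C,_)→(A,x,-1)
state=A head=1 tape=_yy[y]x   (A,y)→(D,z,+1)
state=D head=2 tape=_yyz[x]   (D,x)→(C,_,-1)
state=C head=1 tape=_yy[z]_   (C,z)→(C,x,-1)
state=C head=0 tape=_y[y]x_   (C,y)→(D,z,-1)
state=D head=-1 tape=_[y]zx_   (D,y)→(D,y,-1)
state=D head=-2 tape=[_]yzx_   (D,_)→(D,z,+1)
state=D head=-1 tape=z[y]zx_   (D,y)→(D,y,-1)
state=D head=-2 tape=[z]yzx_
No transition is defined for (D, z); M halts in state D.

D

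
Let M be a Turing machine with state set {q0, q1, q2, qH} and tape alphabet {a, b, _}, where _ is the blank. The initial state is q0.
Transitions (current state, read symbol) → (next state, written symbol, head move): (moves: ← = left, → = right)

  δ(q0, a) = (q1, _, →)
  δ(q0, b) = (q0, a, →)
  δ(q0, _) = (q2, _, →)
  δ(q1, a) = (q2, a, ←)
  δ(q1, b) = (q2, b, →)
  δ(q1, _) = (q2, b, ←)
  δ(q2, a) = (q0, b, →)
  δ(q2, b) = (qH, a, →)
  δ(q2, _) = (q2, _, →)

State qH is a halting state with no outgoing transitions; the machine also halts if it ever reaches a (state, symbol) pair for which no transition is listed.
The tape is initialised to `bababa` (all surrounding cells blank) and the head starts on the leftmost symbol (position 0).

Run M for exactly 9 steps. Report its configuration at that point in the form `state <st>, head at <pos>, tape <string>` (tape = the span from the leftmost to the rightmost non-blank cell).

state qH, head at 7, tape a_bba_a

q0 | [b]ababa__   read b → write a, move →, go to q0
q0 | a[a]baba__   read a → write _, move →, go to q1
q1 | a_[b]aba__   read b → write b, move →, go to q2
q2 | a_b[a]ba__   read a → write b, move →, go to q0
q0 | a_bb[b]a__   read b → write a, move →, go to q0
q0 | a_bba[a]__   read a → write _, move →, go to q1
q1 | a_bba_[_]_   read _ → write b, move ←, go to q2
q2 | a_bba[_]b_   read _ → write _, move →, go to q2
q2 | a_bba_[b]_   read b → write a, move →, go to qH
qH | a_bba_a[_]
After 9 steps: state qH, head at 7, tape a_bba_a.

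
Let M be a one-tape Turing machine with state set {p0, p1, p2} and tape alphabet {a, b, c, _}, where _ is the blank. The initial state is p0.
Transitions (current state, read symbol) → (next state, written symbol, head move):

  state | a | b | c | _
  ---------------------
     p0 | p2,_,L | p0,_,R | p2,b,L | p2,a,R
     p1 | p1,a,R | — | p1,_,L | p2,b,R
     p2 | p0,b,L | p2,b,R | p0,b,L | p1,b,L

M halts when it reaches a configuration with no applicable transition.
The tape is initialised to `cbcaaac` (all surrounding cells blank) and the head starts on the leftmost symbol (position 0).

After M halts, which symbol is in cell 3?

p0 | __[c]bcaaac   read c → write b, move L, go to p2
p2 | _[_]bbcaaac   read _ → write b, move L, go to p1
p1 | [_]bbbcaaac   read _ → write b, move R, go to p2
p2 | b[b]bbcaaac   read b → write b, move R, go to p2
p2 | bb[b]bcaaac   read b → write b, move R, go to p2
p2 | bbb[b]caaac   read b → write b, move R, go to p2
p2 | bbbb[c]aaac   read c → write b, move L, go to p0
p0 | bbb[b]baaac   read b → write _, move R, go to p0
p0 | bbb_[b]aaac   read b → write _, move R, go to p0
p0 | bbb__[a]aac   read a → write _, move L, go to p2
p2 | bbb_[_]_aac   read _ → write b, move L, go to p1
p1 | bbb[_]b_aac   read _ → write b, move R, go to p2
p2 | bbbb[b]_aac   read b → write b, move R, go to p2
p2 | bbbbb[_]aac   read _ → write b, move L, go to p1
p1 | bbbb[b]baac
Cell 3 holds b when M halts.

b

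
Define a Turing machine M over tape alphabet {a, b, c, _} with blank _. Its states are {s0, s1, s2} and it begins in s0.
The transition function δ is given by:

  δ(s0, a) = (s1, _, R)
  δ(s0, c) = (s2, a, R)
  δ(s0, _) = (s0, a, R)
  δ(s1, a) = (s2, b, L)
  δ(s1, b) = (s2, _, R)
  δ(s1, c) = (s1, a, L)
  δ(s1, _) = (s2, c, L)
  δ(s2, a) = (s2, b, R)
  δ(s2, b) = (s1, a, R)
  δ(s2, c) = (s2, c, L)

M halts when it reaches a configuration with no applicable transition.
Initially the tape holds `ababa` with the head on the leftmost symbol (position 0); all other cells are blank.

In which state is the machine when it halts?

state=s0 head=0 tape=[a]baba__   (s0,a)→(s1,_,R)
state=s1 head=1 tape=_[b]aba__   (s1,b)→(s2,_,R)
state=s2 head=2 tape=__[a]ba__   (s2,a)→(s2,b,R)
state=s2 head=3 tape=__b[b]a__   (s2,b)→(s1,a,R)
state=s1 head=4 tape=__ba[a]__   (s1,a)→(s2,b,L)
state=s2 head=3 tape=__b[a]b__   (s2,a)→(s2,b,R)
state=s2 head=4 tape=__bb[b]__   (s2,b)→(s1,a,R)
state=s1 head=5 tape=__bba[_]_   (s1,_)→(s2,c,L)
state=s2 head=4 tape=__bb[a]c_   (s2,a)→(s2,b,R)
state=s2 head=5 tape=__bbb[c]_   (s2,c)→(s2,c,L)
state=s2 head=4 tape=__bb[b]c_   (s2,b)→(s1,a,R)
state=s1 head=5 tape=__bba[c]_   (s1,c)→(s1,a,L)
state=s1 head=4 tape=__bb[a]a_   (s1,a)→(s2,b,L)
state=s2 head=3 tape=__b[b]ba_   (s2,b)→(s1,a,R)
state=s1 head=4 tape=__ba[b]a_   (s1,b)→(s2,_,R)
state=s2 head=5 tape=__ba_[a]_   (s2,a)→(s2,b,R)
state=s2 head=6 tape=__ba_b[_]
No transition is defined for (s2, _); M halts in state s2.

s2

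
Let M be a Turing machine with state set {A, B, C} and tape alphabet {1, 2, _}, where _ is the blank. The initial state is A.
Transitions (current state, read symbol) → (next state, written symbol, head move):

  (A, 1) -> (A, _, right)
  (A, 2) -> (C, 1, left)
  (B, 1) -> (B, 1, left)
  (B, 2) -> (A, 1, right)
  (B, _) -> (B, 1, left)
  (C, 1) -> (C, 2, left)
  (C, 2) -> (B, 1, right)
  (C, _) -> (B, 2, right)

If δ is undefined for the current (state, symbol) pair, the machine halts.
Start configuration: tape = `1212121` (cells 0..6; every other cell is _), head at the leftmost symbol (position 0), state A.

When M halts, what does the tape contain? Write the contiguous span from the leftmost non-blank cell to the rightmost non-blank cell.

1_1_1

A | [1]212121_   read 1 → write _, move right, go to A
A | _[2]12121_   read 2 → write 1, move left, go to C
C | [_]112121_   read _ → write 2, move right, go to B
B | 2[1]12121_   read 1 → write 1, move left, go to B
B | [2]112121_   read 2 → write 1, move right, go to A
A | 1[1]12121_   read 1 → write _, move right, go to A
A | 1_[1]2121_   read 1 → write _, move right, go to A
A | 1__[2]121_   read 2 → write 1, move left, go to C
C | 1_[_]1121_   read _ → write 2, move right, go to B
B | 1_2[1]121_   read 1 → write 1, move left, go to B
B | 1_[2]1121_   read 2 → write 1, move right, go to A
A | 1_1[1]121_   read 1 → write _, move right, go to A
A | 1_1_[1]21_   read 1 → write _, move right, go to A
A | 1_1__[2]1_   read 2 → write 1, move left, go to C
C | 1_1_[_]11_   read _ → write 2, move right, go to B
B | 1_1_2[1]1_   read 1 → write 1, move left, go to B
B | 1_1_[2]11_   read 2 → write 1, move right, go to A
A | 1_1_1[1]1_   read 1 → write _, move right, go to A
A | 1_1_1_[1]_   read 1 → write _, move right, go to A
A | 1_1_1__[_]
The non-blank tape span at halt is 1_1_1.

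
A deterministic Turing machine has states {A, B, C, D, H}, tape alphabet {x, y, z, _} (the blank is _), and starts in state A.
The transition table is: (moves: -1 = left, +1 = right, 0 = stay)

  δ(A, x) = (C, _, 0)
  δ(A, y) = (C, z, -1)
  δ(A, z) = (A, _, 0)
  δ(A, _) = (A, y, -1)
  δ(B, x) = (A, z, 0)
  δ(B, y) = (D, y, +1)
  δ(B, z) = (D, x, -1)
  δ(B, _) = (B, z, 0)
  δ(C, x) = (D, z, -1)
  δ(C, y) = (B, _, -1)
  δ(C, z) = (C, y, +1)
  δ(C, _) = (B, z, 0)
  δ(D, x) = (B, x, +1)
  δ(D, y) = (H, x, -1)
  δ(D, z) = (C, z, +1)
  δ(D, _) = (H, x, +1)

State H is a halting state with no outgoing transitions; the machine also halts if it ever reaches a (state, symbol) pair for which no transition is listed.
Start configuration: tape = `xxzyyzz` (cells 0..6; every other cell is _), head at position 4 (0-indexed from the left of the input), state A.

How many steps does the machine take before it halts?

18

state=A head=4 tape=_xxzy[y]zz   (A,y)→(C,z,-1)
state=C head=3 tape=_xxz[y]zzz   (C,y)→(B,_,-1)
state=B head=2 tape=_xx[z]_zzz   (B,z)→(D,x,-1)
state=D head=1 tape=_x[x]x_zzz   (D,x)→(B,x,+1)
state=B head=2 tape=_xx[x]_zzz   (B,x)→(A,z,0)
state=A head=2 tape=_xx[z]_zzz   (A,z)→(A,_,0)
state=A head=2 tape=_xx[_]_zzz   (A,_)→(A,y,-1)
state=A head=1 tape=_x[x]y_zzz   (A,x)→(C,_,0)
state=C head=1 tape=_x[_]y_zzz   (C,_)→(B,z,0)
state=B head=1 tape=_x[z]y_zzz   (B,z)→(D,x,-1)
state=D head=0 tape=_[x]xy_zzz   (D,x)→(B,x,+1)
state=B head=1 tape=_x[x]y_zzz   (B,x)→(A,z,0)
state=A head=1 tape=_x[z]y_zzz   (A,z)→(A,_,0)
state=A head=1 tape=_x[_]y_zzz   (A,_)→(A,y,-1)
state=A head=0 tape=_[x]yy_zzz   (A,x)→(C,_,0)
state=C head=0 tape=_[_]yy_zzz   (C,_)→(B,z,0)
state=B head=0 tape=_[z]yy_zzz   (B,z)→(D,x,-1)
state=D head=-1 tape=[_]xyy_zzz   (D,_)→(H,x,+1)
state=H head=0 tape=x[x]yy_zzz
M halts after 18 transitions.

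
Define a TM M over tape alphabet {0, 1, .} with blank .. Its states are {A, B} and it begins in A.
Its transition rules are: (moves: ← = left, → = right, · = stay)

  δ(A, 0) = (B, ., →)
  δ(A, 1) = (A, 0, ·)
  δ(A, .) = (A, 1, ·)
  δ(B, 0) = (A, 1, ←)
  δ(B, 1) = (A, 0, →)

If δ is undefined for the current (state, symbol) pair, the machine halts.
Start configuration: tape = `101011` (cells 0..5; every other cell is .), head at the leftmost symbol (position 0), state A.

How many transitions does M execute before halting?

state=A head=0 tape=[1]01011..   (A,1)→(A,0,·)
state=A head=0 tape=[0]01011..   (A,0)→(B,.,→)
state=B head=1 tape=.[0]1011..   (B,0)→(A,1,←)
state=A head=0 tape=[.]11011..   (A,.)→(A,1,·)
state=A head=0 tape=[1]11011..   (A,1)→(A,0,·)
state=A head=0 tape=[0]11011..   (A,0)→(B,.,→)
state=B head=1 tape=.[1]1011..   (B,1)→(A,0,→)
state=A head=2 tape=.0[1]011..   (A,1)→(A,0,·)
state=A head=2 tape=.0[0]011..   (A,0)→(B,.,→)
state=B head=3 tape=.0.[0]11..   (B,0)→(A,1,←)
state=A head=2 tape=.0[.]111..   (A,.)→(A,1,·)
state=A head=2 tape=.0[1]111..   (A,1)→(A,0,·)
state=A head=2 tape=.0[0]111..   (A,0)→(B,.,→)
state=B head=3 tape=.0.[1]11..   (B,1)→(A,0,→)
state=A head=4 tape=.0.0[1]1..   (A,1)→(A,0,·)
state=A head=4 tape=.0.0[0]1..   (A,0)→(B,.,→)
state=B head=5 tape=.0.0.[1]..   (B,1)→(A,0,→)
state=A head=6 tape=.0.0.0[.].   (A,.)→(A,1,·)
state=A head=6 tape=.0.0.0[1].   (A,1)→(A,0,·)
state=A head=6 tape=.0.0.0[0].   (A,0)→(B,.,→)
state=B head=7 tape=.0.0.0.[.]
M halts after 20 transitions.

20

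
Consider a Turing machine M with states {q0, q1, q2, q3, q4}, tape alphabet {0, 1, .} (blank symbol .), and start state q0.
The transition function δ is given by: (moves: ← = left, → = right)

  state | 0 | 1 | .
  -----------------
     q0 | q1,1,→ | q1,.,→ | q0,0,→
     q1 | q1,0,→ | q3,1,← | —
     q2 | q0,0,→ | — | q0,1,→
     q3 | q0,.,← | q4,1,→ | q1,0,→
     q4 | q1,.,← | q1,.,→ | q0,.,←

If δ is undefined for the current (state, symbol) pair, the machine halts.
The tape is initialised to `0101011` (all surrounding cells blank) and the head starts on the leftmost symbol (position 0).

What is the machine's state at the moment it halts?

q0 | [0]101011   read 0 → write 1, move →, go to q1
q1 | 1[1]01011   read 1 → write 1, move ←, go to q3
q3 | [1]101011   read 1 → write 1, move →, go to q4
q4 | 1[1]01011   read 1 → write ., move →, go to q1
q1 | 1.[0]1011   read 0 → write 0, move →, go to q1
q1 | 1.0[1]011   read 1 → write 1, move ←, go to q3
q3 | 1.[0]1011   read 0 → write ., move ←, go to q0
q0 | 1[.].1011   read . → write 0, move →, go to q0
q0 | 10[.]1011   read . → write 0, move →, go to q0
q0 | 100[1]011   read 1 → write ., move →, go to q1
q1 | 100.[0]11   read 0 → write 0, move →, go to q1
q1 | 100.0[1]1   read 1 → write 1, move ←, go to q3
q3 | 100.[0]11   read 0 → write ., move ←, go to q0
q0 | 100[.].11   read . → write 0, move →, go to q0
q0 | 1000[.]11   read . → write 0, move →, go to q0
q0 | 10000[1]1   read 1 → write ., move →, go to q1
q1 | 10000.[1]   read 1 → write 1, move ←, go to q3
q3 | 10000[.]1   read . → write 0, move →, go to q1
q1 | 100000[1]   read 1 → write 1, move ←, go to q3
q3 | 10000[0]1   read 0 → write ., move ←, go to q0
q0 | 1000[0].1   read 0 → write 1, move →, go to q1
q1 | 10001[.]1
No transition is defined for (q1, .); M halts in state q1.

q1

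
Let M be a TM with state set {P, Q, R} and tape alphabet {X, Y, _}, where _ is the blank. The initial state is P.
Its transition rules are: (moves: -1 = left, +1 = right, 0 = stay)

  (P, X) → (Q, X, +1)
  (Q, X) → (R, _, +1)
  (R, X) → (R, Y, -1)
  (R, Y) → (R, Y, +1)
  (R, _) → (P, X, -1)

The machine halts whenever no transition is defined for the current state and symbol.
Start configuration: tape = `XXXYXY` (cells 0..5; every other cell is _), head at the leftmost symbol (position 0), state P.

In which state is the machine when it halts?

state=P head=0 tape=[X]XXYXY_   (P,X)→(Q,X,+1)
state=Q head=1 tape=X[X]XYXY_   (Q,X)→(R,_,+1)
state=R head=2 tape=X_[X]YXY_   (R,X)→(R,Y,-1)
state=R head=1 tape=X[_]YYXY_   (R,_)→(P,X,-1)
state=P head=0 tape=[X]XYYXY_   (P,X)→(Q,X,+1)
state=Q head=1 tape=X[X]YYXY_   (Q,X)→(R,_,+1)
state=R head=2 tape=X_[Y]YXY_   (R,Y)→(R,Y,+1)
state=R head=3 tape=X_Y[Y]XY_   (R,Y)→(R,Y,+1)
state=R head=4 tape=X_YY[X]Y_   (R,X)→(R,Y,-1)
state=R head=3 tape=X_Y[Y]YY_   (R,Y)→(R,Y,+1)
state=R head=4 tape=X_YY[Y]Y_   (R,Y)→(R,Y,+1)
state=R head=5 tape=X_YYY[Y]_   (R,Y)→(R,Y,+1)
state=R head=6 tape=X_YYYY[_]   (R,_)→(P,X,-1)
state=P head=5 tape=X_YYY[Y]X
No transition is defined for (P, Y); M halts in state P.

P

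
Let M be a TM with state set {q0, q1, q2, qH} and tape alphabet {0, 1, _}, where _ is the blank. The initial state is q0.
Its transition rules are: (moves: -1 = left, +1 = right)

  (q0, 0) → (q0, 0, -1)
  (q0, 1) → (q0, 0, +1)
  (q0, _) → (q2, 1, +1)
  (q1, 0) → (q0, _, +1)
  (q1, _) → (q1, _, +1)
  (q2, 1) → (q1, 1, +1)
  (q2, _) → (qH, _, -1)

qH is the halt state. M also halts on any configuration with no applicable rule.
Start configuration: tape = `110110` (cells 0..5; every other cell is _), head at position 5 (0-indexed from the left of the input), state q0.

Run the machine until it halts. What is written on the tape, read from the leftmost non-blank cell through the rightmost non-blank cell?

state=q0 head=5 tape=_11011[0]   (q0,0)→(q0,0,-1)
state=q0 head=4 tape=_1101[1]0   (q0,1)→(q0,0,+1)
state=q0 head=5 tape=_11010[0]   (q0,0)→(q0,0,-1)
state=q0 head=4 tape=_1101[0]0   (q0,0)→(q0,0,-1)
state=q0 head=3 tape=_110[1]00   (q0,1)→(q0,0,+1)
state=q0 head=4 tape=_1100[0]0   (q0,0)→(q0,0,-1)
state=q0 head=3 tape=_110[0]00   (q0,0)→(q0,0,-1)
state=q0 head=2 tape=_11[0]000   (q0,0)→(q0,0,-1)
state=q0 head=1 tape=_1[1]0000   (q0,1)→(q0,0,+1)
state=q0 head=2 tape=_10[0]000   (q0,0)→(q0,0,-1)
state=q0 head=1 tape=_1[0]0000   (q0,0)→(q0,0,-1)
state=q0 head=0 tape=_[1]00000   (q0,1)→(q0,0,+1)
state=q0 head=1 tape=_0[0]0000   (q0,0)→(q0,0,-1)
state=q0 head=0 tape=_[0]00000   (q0,0)→(q0,0,-1)
state=q0 head=-1 tape=[_]000000   (q0,_)→(q2,1,+1)
state=q2 head=0 tape=1[0]00000
The non-blank tape span at halt is 1000000.

1000000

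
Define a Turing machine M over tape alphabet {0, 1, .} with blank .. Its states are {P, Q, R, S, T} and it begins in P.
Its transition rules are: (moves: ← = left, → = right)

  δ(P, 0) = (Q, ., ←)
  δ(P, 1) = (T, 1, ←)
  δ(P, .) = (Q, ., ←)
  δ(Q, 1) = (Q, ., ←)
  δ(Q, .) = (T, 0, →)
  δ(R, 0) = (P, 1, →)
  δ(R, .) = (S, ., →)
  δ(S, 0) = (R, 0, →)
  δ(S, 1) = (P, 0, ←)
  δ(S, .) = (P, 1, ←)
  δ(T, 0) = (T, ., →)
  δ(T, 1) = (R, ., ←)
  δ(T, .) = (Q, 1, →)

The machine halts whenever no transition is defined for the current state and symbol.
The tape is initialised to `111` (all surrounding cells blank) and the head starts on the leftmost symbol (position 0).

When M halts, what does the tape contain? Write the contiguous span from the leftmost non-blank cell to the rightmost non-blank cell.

state=P head=0 tape=..[1]11   (P,1)→(T,1,←)
state=T head=-1 tape=.[.]111   (T,.)→(Q,1,→)
state=Q head=0 tape=.1[1]11   (Q,1)→(Q,.,←)
state=Q head=-1 tape=.[1].11   (Q,1)→(Q,.,←)
state=Q head=-2 tape=[.]..11   (Q,.)→(T,0,→)
state=T head=-1 tape=0[.].11   (T,.)→(Q,1,→)
state=Q head=0 tape=01[.]11   (Q,.)→(T,0,→)
state=T head=1 tape=010[1]1   (T,1)→(R,.,←)
state=R head=0 tape=01[0].1   (R,0)→(P,1,→)
state=P head=1 tape=011[.]1   (P,.)→(Q,.,←)
state=Q head=0 tape=01[1].1   (Q,1)→(Q,.,←)
state=Q head=-1 tape=0[1]..1   (Q,1)→(Q,.,←)
state=Q head=-2 tape=[0]...1
The non-blank tape span at halt is 0...1.

0...1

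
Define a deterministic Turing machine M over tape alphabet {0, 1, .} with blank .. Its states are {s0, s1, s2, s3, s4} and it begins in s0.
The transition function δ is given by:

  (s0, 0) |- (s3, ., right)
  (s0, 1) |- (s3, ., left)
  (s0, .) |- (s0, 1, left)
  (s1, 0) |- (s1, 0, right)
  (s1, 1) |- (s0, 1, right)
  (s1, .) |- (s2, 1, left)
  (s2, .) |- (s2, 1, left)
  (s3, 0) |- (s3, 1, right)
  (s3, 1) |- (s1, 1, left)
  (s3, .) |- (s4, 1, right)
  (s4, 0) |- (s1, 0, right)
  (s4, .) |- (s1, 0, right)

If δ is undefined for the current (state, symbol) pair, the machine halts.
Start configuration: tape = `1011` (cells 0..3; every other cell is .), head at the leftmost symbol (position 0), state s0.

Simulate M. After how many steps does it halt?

s0 | .[1]011   read 1 → write ., move left, go to s3
s3 | [.].011   read . → write 1, move right, go to s4
s4 | 1[.]011   read . → write 0, move right, go to s1
s1 | 10[0]11   read 0 → write 0, move right, go to s1
s1 | 100[1]1   read 1 → write 1, move right, go to s0
s0 | 1001[1]   read 1 → write ., move left, go to s3
s3 | 100[1].   read 1 → write 1, move left, go to s1
s1 | 10[0]1.   read 0 → write 0, move right, go to s1
s1 | 100[1].   read 1 → write 1, move right, go to s0
s0 | 1001[.]   read . → write 1, move left, go to s0
s0 | 100[1]1   read 1 → write ., move left, go to s3
s3 | 10[0].1   read 0 → write 1, move right, go to s3
s3 | 101[.]1   read . → write 1, move right, go to s4
s4 | 1011[1]
M halts after 13 transitions.

13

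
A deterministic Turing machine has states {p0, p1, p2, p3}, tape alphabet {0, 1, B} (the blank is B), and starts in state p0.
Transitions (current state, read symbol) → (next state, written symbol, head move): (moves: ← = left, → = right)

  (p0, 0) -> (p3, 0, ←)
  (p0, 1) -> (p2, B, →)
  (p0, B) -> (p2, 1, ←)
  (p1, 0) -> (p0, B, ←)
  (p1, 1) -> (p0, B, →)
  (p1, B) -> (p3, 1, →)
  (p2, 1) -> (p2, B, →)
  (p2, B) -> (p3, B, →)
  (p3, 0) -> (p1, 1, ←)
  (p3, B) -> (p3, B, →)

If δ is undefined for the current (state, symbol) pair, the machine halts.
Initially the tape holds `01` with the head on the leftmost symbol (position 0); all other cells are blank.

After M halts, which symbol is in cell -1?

1

state=p0 head=0 tape=B[0]1   (p0,0)→(p3,0,←)
state=p3 head=-1 tape=[B]01   (p3,B)→(p3,B,→)
state=p3 head=0 tape=B[0]1   (p3,0)→(p1,1,←)
state=p1 head=-1 tape=[B]11   (p1,B)→(p3,1,→)
state=p3 head=0 tape=1[1]1
Cell -1 holds 1 when M halts.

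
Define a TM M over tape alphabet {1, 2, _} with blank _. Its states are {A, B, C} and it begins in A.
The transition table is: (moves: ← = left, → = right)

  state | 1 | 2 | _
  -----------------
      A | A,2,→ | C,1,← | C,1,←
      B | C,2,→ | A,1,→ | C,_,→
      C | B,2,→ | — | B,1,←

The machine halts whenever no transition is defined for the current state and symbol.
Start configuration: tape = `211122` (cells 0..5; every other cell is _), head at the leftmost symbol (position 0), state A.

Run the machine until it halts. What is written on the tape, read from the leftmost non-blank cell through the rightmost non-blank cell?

A | __[2]11122__   read 2 → write 1, move ←, go to C
C | _[_]111122__   read _ → write 1, move ←, go to B
B | [_]1111122__   read _ → write _, move →, go to C
C | _[1]111122__   read 1 → write 2, move →, go to B
B | _2[1]11122__   read 1 → write 2, move →, go to C
C | _22[1]1122__   read 1 → write 2, move →, go to B
B | _222[1]122__   read 1 → write 2, move →, go to C
C | _2222[1]22__   read 1 → write 2, move →, go to B
B | _22222[2]2__   read 2 → write 1, move →, go to A
A | _222221[2]__   read 2 → write 1, move ←, go to C
C | _22222[1]1__   read 1 → write 2, move →, go to B
B | _222222[1]__   read 1 → write 2, move →, go to C
C | _2222222[_]_   read _ → write 1, move ←, go to B
B | _222222[2]1_   read 2 → write 1, move →, go to A
A | _2222221[1]_   read 1 → write 2, move →, go to A
A | _22222212[_]   read _ → write 1, move ←, go to C
C | _2222221[2]1
The non-blank tape span at halt is 222222121.

222222121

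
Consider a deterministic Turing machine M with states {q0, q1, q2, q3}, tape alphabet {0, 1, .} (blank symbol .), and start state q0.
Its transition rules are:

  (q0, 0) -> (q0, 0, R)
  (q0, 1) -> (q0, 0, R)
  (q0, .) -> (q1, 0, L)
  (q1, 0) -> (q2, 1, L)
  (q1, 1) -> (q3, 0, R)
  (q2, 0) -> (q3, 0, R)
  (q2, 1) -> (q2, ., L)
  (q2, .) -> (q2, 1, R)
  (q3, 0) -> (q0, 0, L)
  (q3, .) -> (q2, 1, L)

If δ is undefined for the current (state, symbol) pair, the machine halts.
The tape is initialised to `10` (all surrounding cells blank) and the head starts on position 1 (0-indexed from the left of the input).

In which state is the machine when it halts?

q0 | ..1[0]..   read 0 → write 0, move R, go to q0
q0 | ..10[.].   read . → write 0, move L, go to q1
q1 | ..1[0]0.   read 0 → write 1, move L, go to q2
q2 | ..[1]10.   read 1 → write ., move L, go to q2
q2 | .[.].10.   read . → write 1, move R, go to q2
q2 | .1[.]10.   read . → write 1, move R, go to q2
q2 | .11[1]0.   read 1 → write ., move L, go to q2
q2 | .1[1].0.   read 1 → write ., move L, go to q2
q2 | .[1]..0.   read 1 → write ., move L, go to q2
q2 | [.]...0.   read . → write 1, move R, go to q2
q2 | 1[.]..0.   read . → write 1, move R, go to q2
q2 | 11[.].0.   read . → write 1, move R, go to q2
q2 | 111[.]0.   read . → write 1, move R, go to q2
q2 | 1111[0].   read 0 → write 0, move R, go to q3
q3 | 11110[.]   read . → write 1, move L, go to q2
q2 | 1111[0]1   read 0 → write 0, move R, go to q3
q3 | 11110[1]
No transition is defined for (q3, 1); M halts in state q3.

q3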